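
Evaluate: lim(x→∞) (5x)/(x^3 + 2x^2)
This is an ∞/∞ indeterminate form.

Apply L'Hôpital's rule: differentiate numerator and denominator separately.
  f(x) = 5·x   ⇒   f'(x) = 5
  g(x) = x^3 + 2·x^2   ⇒   g'(x) = 3·x^2 + 4·x
  lim(x→∞) f'(x)/g'(x) = lim(x→∞) (5)/(3·x^2 + 4·x)
  = 0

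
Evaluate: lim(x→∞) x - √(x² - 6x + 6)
This is an ∞-∞ indeterminate form.

Combine fractions or rationalize to convert ∞-∞ to 0/0 form:
  lim(x→∞) x - √(x² - 6x + 6) = 3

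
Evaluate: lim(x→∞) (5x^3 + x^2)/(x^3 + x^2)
This is an ∞/∞ indeterminate form.

Apply L'Hôpital's rule: differentiate numerator and denominator separately.
  f(x) = 5·x^3 + x^2   ⇒   f'(x) = 15·x^2 + 2·x
  g(x) = x^3 + x^2   ⇒   g'(x) = 3·x^2 + 2·x
  lim(x→∞) f'(x)/g'(x) = lim(x→∞) (15·x^2 + 2·x)/(3·x^2 + 2·x)
  = 5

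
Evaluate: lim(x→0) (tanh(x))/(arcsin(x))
This is a 0/0 indeterminate form.

Apply L'Hôpital's rule: differentiate numerator and denominator separately.
  f(x) = tanh(x)   ⇒   f'(x) = 1 - tanh(x)^2
  g(x) = asin(x)   ⇒   g'(x) = 1/sqrt(1 - x^2)
  lim(x→0) f'(x)/g'(x) = lim(x→0) (1 - tanh(x)^2)/(1/sqrt(1 - x^2))
  = 1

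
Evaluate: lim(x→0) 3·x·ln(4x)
This is a 0·∞ indeterminate form.

Rewrite 0·∞ as a quotient (0/0 or ∞/∞ form), then apply L'Hôpital's rule:
  lim(x→0) 3·x·ln(4x) = 0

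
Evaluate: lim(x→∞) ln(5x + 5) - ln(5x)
This is an ∞-∞ indeterminate form.

Combine fractions or rationalize to convert ∞-∞ to 0/0 form:
  lim(x→∞) ln(5x + 5) - ln(5x) = 0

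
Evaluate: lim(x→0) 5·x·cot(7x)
This is a 0·∞ indeterminate form.

Rewrite 0·∞ as a quotient (0/0 or ∞/∞ form), then apply L'Hôpital's rule:
  lim(x→0) 5·x·cot(7x) = 5/7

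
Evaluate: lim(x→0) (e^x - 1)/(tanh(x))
This is a 0/0 indeterminate form.

Apply L'Hôpital's rule: differentiate numerator and denominator separately.
  f(x) = e^(x) - 1   ⇒   f'(x) = e^(x)
  g(x) = tanh(x)   ⇒   g'(x) = 1 - tanh(x)^2
  lim(x→0) f'(x)/g'(x) = lim(x→0) (e^(x))/(1 - tanh(x)^2)
  = 1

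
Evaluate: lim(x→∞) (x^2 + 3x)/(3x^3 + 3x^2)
This is an ∞/∞ indeterminate form.

Apply L'Hôpital's rule: differentiate numerator and denominator separately.
  f(x) = x^2 + 3·x   ⇒   f'(x) = 2·x + 3
  g(x) = 3·x^3 + 3·x^2   ⇒   g'(x) = 9·x^2 + 6·x
  lim(x→∞) f'(x)/g'(x) = lim(x→∞) (2·x + 3)/(9·x^2 + 6·x)
  = 0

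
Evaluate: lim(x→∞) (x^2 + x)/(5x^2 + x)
This is an ∞/∞ indeterminate form.

Apply L'Hôpital's rule: differentiate numerator and denominator separately.
  f(x) = x^2 + x   ⇒   f'(x) = 2·x + 1
  g(x) = 5·x^2 + x   ⇒   g'(x) = 10·x + 1
  lim(x→∞) f'(x)/g'(x) = lim(x→∞) (2·x + 1)/(10·x + 1)
  = 1/5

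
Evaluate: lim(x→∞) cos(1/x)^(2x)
This is an exponential indeterminate form.

For exponential indeterminate forms, take the natural log:
  Let L = lim(x→∞) cos(1/x)^(2x)
  Then ln(L) = lim(x→∞) [exponent × ln(base)]
  Evaluate using L'Hôpital or standard limits, then exponentiate.
  L = 1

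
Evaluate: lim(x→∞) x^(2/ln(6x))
This is an exponential indeterminate form.

For exponential indeterminate forms, take the natural log:
  Let L = lim(x→∞) x^(2/ln(6x))
  Then ln(L) = lim(x→∞) [exponent × ln(base)]
  Evaluate using L'Hôpital or standard limits, then exponentiate.
  L = e²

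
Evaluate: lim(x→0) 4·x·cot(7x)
This is a 0·∞ indeterminate form.

Rewrite 0·∞ as a quotient (0/0 or ∞/∞ form), then apply L'Hôpital's rule:
  lim(x→0) 4·x·cot(7x) = 4/7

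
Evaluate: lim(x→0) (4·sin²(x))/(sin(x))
This is a 0/0 indeterminate form.

Apply L'Hôpital's rule: differentiate numerator and denominator separately.
  f(x) = 4·sin(x)^2   ⇒   f'(x) = 8·sin(x)·cos(x)
  g(x) = sin(x)   ⇒   g'(x) = cos(x)
  lim(x→0) f'(x)/g'(x) = lim(x→0) (8·sin(x)·cos(x))/(cos(x))
  = 0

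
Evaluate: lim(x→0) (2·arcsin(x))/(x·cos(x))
This is a 0/0 indeterminate form.

Apply L'Hôpital's rule: differentiate numerator and denominator separately.
  f(x) = 2·asin(x)   ⇒   f'(x) = 2/sqrt(1 - x^2)
  g(x) = x·cos(x)   ⇒   g'(x) = -x·sin(x) + cos(x)
  lim(x→0) f'(x)/g'(x) = lim(x→0) (2/sqrt(1 - x^2))/(-x·sin(x) + cos(x))
  = 2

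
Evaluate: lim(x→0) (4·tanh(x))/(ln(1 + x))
This is a 0/0 indeterminate form.

Apply L'Hôpital's rule: differentiate numerator and denominator separately.
  f(x) = 4·tanh(x)   ⇒   f'(x) = 4 - 4·tanh(x)^2
  g(x) = ln(x + 1)   ⇒   g'(x) = 1/(x + 1)
  lim(x→0) f'(x)/g'(x) = lim(x→0) (4 - 4·tanh(x)^2)/(1/(x + 1))
  = 4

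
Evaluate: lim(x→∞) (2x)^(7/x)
This is an exponential indeterminate form.

For exponential indeterminate forms, take the natural log:
  Let L = lim(x→∞) (2x)^(7/x)
  Then ln(L) = lim(x→∞) [exponent × ln(base)]
  Evaluate using L'Hôpital or standard limits, then exponentiate.
  L = 1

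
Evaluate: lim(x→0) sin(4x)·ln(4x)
This is a 0·∞ indeterminate form.

Rewrite 0·∞ as a quotient (0/0 or ∞/∞ form), then apply L'Hôpital's rule:
  lim(x→0) sin(4x)·ln(4x) = 0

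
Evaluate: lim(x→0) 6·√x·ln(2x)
This is a 0·∞ indeterminate form.

Rewrite 0·∞ as a quotient (0/0 or ∞/∞ form), then apply L'Hôpital's rule:
  lim(x→0) 6·√x·ln(2x) = 0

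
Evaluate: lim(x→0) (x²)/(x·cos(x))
This is a 0/0 indeterminate form.

Apply L'Hôpital's rule: differentiate numerator and denominator separately.
  f(x) = x^2   ⇒   f'(x) = 2·x
  g(x) = x·cos(x)   ⇒   g'(x) = -x·sin(x) + cos(x)
  lim(x→0) f'(x)/g'(x) = lim(x→0) (2·x)/(-x·sin(x) + cos(x))
  = 0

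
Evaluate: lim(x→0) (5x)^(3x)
This is an exponential indeterminate form.

For exponential indeterminate forms, take the natural log:
  Let L = lim(x→0) (5x)^(3x)
  Then ln(L) = lim(x→0) [exponent × ln(base)]
  Evaluate using L'Hôpital or standard limits, then exponentiate.
  L = 1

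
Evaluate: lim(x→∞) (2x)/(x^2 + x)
This is an ∞/∞ indeterminate form.

Apply L'Hôpital's rule: differentiate numerator and denominator separately.
  f(x) = 2·x   ⇒   f'(x) = 2
  g(x) = x^2 + x   ⇒   g'(x) = 2·x + 1
  lim(x→∞) f'(x)/g'(x) = lim(x→∞) (2)/(2·x + 1)
  = 0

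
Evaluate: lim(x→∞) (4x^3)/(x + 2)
This is an ∞/∞ indeterminate form.

Apply L'Hôpital's rule: differentiate numerator and denominator separately.
  f(x) = 4·x^3   ⇒   f'(x) = 12·x^2
  g(x) = x + 2   ⇒   g'(x) = 1
  lim(x→∞) f'(x)/g'(x) = lim(x→∞) (12·x^2)/(1)
  = ∞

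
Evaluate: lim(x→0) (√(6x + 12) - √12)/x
This is a standard limit.

Factor or rationalize the expression:
  lim(x→0) (√(6x + 12) - √12)/x = sqrt(3)/2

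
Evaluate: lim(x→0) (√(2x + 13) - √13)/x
This is a standard limit.

Factor or rationalize the expression:
  lim(x→0) (√(2x + 13) - √13)/x = sqrt(13)/13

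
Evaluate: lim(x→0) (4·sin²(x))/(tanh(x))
This is a 0/0 indeterminate form.

Apply L'Hôpital's rule: differentiate numerator and denominator separately.
  f(x) = 4·sin(x)^2   ⇒   f'(x) = 8·sin(x)·cos(x)
  g(x) = tanh(x)   ⇒   g'(x) = 1 - tanh(x)^2
  lim(x→0) f'(x)/g'(x) = lim(x→0) (8·sin(x)·cos(x))/(1 - tanh(x)^2)
  = 0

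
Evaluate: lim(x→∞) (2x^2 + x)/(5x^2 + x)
This is an ∞/∞ indeterminate form.

Apply L'Hôpital's rule: differentiate numerator and denominator separately.
  f(x) = 2·x^2 + x   ⇒   f'(x) = 4·x + 1
  g(x) = 5·x^2 + x   ⇒   g'(x) = 10·x + 1
  lim(x→∞) f'(x)/g'(x) = lim(x→∞) (4·x + 1)/(10·x + 1)
  = 2/5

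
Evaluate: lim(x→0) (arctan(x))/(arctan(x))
This is a 0/0 indeterminate form.

Apply L'Hôpital's rule: differentiate numerator and denominator separately.
  f(x) = atan(x)   ⇒   f'(x) = 1/(x^2 + 1)
  g(x) = atan(x)   ⇒   g'(x) = 1/(x^2 + 1)
  lim(x→0) f'(x)/g'(x) = lim(x→0) (1/(x^2 + 1))/(1/(x^2 + 1))
  = 1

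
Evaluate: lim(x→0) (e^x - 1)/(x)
This is a 0/0 indeterminate form.

Apply L'Hôpital's rule: differentiate numerator and denominator separately.
  f(x) = e^(x) - 1   ⇒   f'(x) = e^(x)
  g(x) = x   ⇒   g'(x) = 1
  lim(x→0) f'(x)/g'(x) = lim(x→0) (e^(x))/(1)
  = 1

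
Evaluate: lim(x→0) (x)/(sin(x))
This is a 0/0 indeterminate form.

Apply L'Hôpital's rule: differentiate numerator and denominator separately.
  f(x) = x   ⇒   f'(x) = 1
  g(x) = sin(x)   ⇒   g'(x) = cos(x)
  lim(x→0) f'(x)/g'(x) = lim(x→0) (1)/(cos(x))
  = 1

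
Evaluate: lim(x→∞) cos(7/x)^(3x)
This is an exponential indeterminate form.

For exponential indeterminate forms, take the natural log:
  Let L = lim(x→∞) cos(7/x)^(3x)
  Then ln(L) = lim(x→∞) [exponent × ln(base)]
  Evaluate using L'Hôpital or standard limits, then exponentiate.
  L = 1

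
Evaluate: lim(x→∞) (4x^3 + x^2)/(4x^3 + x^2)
This is an ∞/∞ indeterminate form.

Apply L'Hôpital's rule: differentiate numerator and denominator separately.
  f(x) = 4·x^3 + x^2   ⇒   f'(x) = 12·x^2 + 2·x
  g(x) = 4·x^3 + x^2   ⇒   g'(x) = 12·x^2 + 2·x
  lim(x→∞) f'(x)/g'(x) = lim(x→∞) (12·x^2 + 2·x)/(12·x^2 + 2·x)
  = 1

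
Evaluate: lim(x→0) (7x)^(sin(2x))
This is an exponential indeterminate form.

For exponential indeterminate forms, take the natural log:
  Let L = lim(x→0) (7x)^(sin(2x))
  Then ln(L) = lim(x→0) [exponent × ln(base)]
  Evaluate using L'Hôpital or standard limits, then exponentiate.
  L = 1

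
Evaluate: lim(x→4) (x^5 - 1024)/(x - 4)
This is a standard limit.

Factor or rationalize the expression:
  lim(x→4) (x^5 - 1024)/(x - 4) = 1280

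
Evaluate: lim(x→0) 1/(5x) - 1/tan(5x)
This is an ∞-∞ indeterminate form.

Combine fractions or rationalize to convert ∞-∞ to 0/0 form:
  lim(x→0) 1/(5x) - 1/tan(5x) = 0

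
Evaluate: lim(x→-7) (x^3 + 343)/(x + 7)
This is a standard limit.

Factor or rationalize the expression:
  lim(x→-7) (x^3 + 343)/(x + 7) = 147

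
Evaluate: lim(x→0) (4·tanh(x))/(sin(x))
This is a 0/0 indeterminate form.

Apply L'Hôpital's rule: differentiate numerator and denominator separately.
  f(x) = 4·tanh(x)   ⇒   f'(x) = 4 - 4·tanh(x)^2
  g(x) = sin(x)   ⇒   g'(x) = cos(x)
  lim(x→0) f'(x)/g'(x) = lim(x→0) (4 - 4·tanh(x)^2)/(cos(x))
  = 4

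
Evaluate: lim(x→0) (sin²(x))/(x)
This is a 0/0 indeterminate form.

Apply L'Hôpital's rule: differentiate numerator and denominator separately.
  f(x) = sin(x)^2   ⇒   f'(x) = 2·sin(x)·cos(x)
  g(x) = x   ⇒   g'(x) = 1
  lim(x→0) f'(x)/g'(x) = lim(x→0) (2·sin(x)·cos(x))/(1)
  = 0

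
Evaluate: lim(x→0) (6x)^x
This is an exponential indeterminate form.

For exponential indeterminate forms, take the natural log:
  Let L = lim(x→0) (6x)^x
  Then ln(L) = lim(x→0) [exponent × ln(base)]
  Evaluate using L'Hôpital or standard limits, then exponentiate.
  L = 1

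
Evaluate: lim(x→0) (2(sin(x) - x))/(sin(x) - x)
This is a 0/0 indeterminate form.

Apply L'Hôpital's rule: differentiate numerator and denominator separately.
  f(x) = -2·x + 2·sin(x)   ⇒   f'(x) = 2·cos(x) - 2
  g(x) = -x + sin(x)   ⇒   g'(x) = cos(x) - 1
  lim(x→0) f'(x)/g'(x) = lim(x→0) (2·cos(x) - 2)/(cos(x) - 1)
  = 2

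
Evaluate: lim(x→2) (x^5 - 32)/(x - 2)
This is a standard limit.

Factor or rationalize the expression:
  lim(x→2) (x^5 - 32)/(x - 2) = 80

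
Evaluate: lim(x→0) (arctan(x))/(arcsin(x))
This is a 0/0 indeterminate form.

Apply L'Hôpital's rule: differentiate numerator and denominator separately.
  f(x) = atan(x)   ⇒   f'(x) = 1/(x^2 + 1)
  g(x) = asin(x)   ⇒   g'(x) = 1/sqrt(1 - x^2)
  lim(x→0) f'(x)/g'(x) = lim(x→0) (1/(x^2 + 1))/(1/sqrt(1 - x^2))
  = 1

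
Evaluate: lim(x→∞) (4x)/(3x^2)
This is an ∞/∞ indeterminate form.

Apply L'Hôpital's rule: differentiate numerator and denominator separately.
  f(x) = 4·x   ⇒   f'(x) = 4
  g(x) = 3·x^2   ⇒   g'(x) = 6·x
  lim(x→∞) f'(x)/g'(x) = lim(x→∞) (4)/(6·x)
  = 0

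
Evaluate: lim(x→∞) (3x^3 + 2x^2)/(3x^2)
This is an ∞/∞ indeterminate form.

Apply L'Hôpital's rule: differentiate numerator and denominator separately.
  f(x) = 3·x^3 + 2·x^2   ⇒   f'(x) = 9·x^2 + 4·x
  g(x) = 3·x^2   ⇒   g'(x) = 6·x
  lim(x→∞) f'(x)/g'(x) = lim(x→∞) (9·x^2 + 4·x)/(6·x)
  = ∞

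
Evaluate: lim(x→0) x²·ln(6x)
This is a 0·∞ indeterminate form.

Rewrite 0·∞ as a quotient (0/0 or ∞/∞ form), then apply L'Hôpital's rule:
  lim(x→0) x²·ln(6x) = 0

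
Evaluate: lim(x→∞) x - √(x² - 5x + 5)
This is an ∞-∞ indeterminate form.

Combine fractions or rationalize to convert ∞-∞ to 0/0 form:
  lim(x→∞) x - √(x² - 5x + 5) = 5/2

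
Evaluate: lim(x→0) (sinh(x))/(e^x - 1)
This is a 0/0 indeterminate form.

Apply L'Hôpital's rule: differentiate numerator and denominator separately.
  f(x) = sinh(x)   ⇒   f'(x) = cosh(x)
  g(x) = e^(x) - 1   ⇒   g'(x) = e^(x)
  lim(x→0) f'(x)/g'(x) = lim(x→0) (cosh(x))/(e^(x))
  = 1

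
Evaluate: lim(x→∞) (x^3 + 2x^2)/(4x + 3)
This is an ∞/∞ indeterminate form.

Apply L'Hôpital's rule: differentiate numerator and denominator separately.
  f(x) = x^3 + 2·x^2   ⇒   f'(x) = 3·x^2 + 4·x
  g(x) = 4·x + 3   ⇒   g'(x) = 4
  lim(x→∞) f'(x)/g'(x) = lim(x→∞) (3·x^2 + 4·x)/(4)
  = ∞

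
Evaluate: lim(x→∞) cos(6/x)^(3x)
This is an exponential indeterminate form.

For exponential indeterminate forms, take the natural log:
  Let L = lim(x→∞) cos(6/x)^(3x)
  Then ln(L) = lim(x→∞) [exponent × ln(base)]
  Evaluate using L'Hôpital or standard limits, then exponentiate.
  L = 1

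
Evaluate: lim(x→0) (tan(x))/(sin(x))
This is a 0/0 indeterminate form.

Apply L'Hôpital's rule: differentiate numerator and denominator separately.
  f(x) = tan(x)   ⇒   f'(x) = tan(x)^2 + 1
  g(x) = sin(x)   ⇒   g'(x) = cos(x)
  lim(x→0) f'(x)/g'(x) = lim(x→0) (tan(x)^2 + 1)/(cos(x))
  = 1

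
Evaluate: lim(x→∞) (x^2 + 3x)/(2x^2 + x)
This is an ∞/∞ indeterminate form.

Apply L'Hôpital's rule: differentiate numerator and denominator separately.
  f(x) = x^2 + 3·x   ⇒   f'(x) = 2·x + 3
  g(x) = 2·x^2 + x   ⇒   g'(x) = 4·x + 1
  lim(x→∞) f'(x)/g'(x) = lim(x→∞) (2·x + 3)/(4·x + 1)
  = 1/2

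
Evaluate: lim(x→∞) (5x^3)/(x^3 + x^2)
This is an ∞/∞ indeterminate form.

Apply L'Hôpital's rule: differentiate numerator and denominator separately.
  f(x) = 5·x^3   ⇒   f'(x) = 15·x^2
  g(x) = x^3 + x^2   ⇒   g'(x) = 3·x^2 + 2·x
  lim(x→∞) f'(x)/g'(x) = lim(x→∞) (15·x^2)/(3·x^2 + 2·x)
  = 5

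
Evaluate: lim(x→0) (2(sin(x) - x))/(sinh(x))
This is a 0/0 indeterminate form.

Apply L'Hôpital's rule: differentiate numerator and denominator separately.
  f(x) = -2·x + 2·sin(x)   ⇒   f'(x) = 2·cos(x) - 2
  g(x) = sinh(x)   ⇒   g'(x) = cosh(x)
  lim(x→0) f'(x)/g'(x) = lim(x→0) (2·cos(x) - 2)/(cosh(x))
  = 0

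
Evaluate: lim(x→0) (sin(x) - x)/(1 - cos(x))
This is a 0/0 indeterminate form.

Apply L'Hôpital's rule: differentiate numerator and denominator separately.
  f(x) = -x + sin(x)   ⇒   f'(x) = cos(x) - 1
  g(x) = 1 - cos(x)   ⇒   g'(x) = sin(x)
  lim(x→0) f'(x)/g'(x) = lim(x→0) (cos(x) - 1)/(sin(x))
  = 0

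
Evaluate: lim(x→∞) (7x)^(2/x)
This is an exponential indeterminate form.

For exponential indeterminate forms, take the natural log:
  Let L = lim(x→∞) (7x)^(2/x)
  Then ln(L) = lim(x→∞) [exponent × ln(base)]
  Evaluate using L'Hôpital or standard limits, then exponentiate.
  L = 1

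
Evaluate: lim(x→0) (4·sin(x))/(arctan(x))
This is a 0/0 indeterminate form.

Apply L'Hôpital's rule: differentiate numerator and denominator separately.
  f(x) = 4·sin(x)   ⇒   f'(x) = 4·cos(x)
  g(x) = atan(x)   ⇒   g'(x) = 1/(x^2 + 1)
  lim(x→0) f'(x)/g'(x) = lim(x→0) (4·cos(x))/(1/(x^2 + 1))
  = 4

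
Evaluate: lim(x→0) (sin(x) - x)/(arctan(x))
This is a 0/0 indeterminate form.

Apply L'Hôpital's rule: differentiate numerator and denominator separately.
  f(x) = -x + sin(x)   ⇒   f'(x) = cos(x) - 1
  g(x) = atan(x)   ⇒   g'(x) = 1/(x^2 + 1)
  lim(x→0) f'(x)/g'(x) = lim(x→0) (cos(x) - 1)/(1/(x^2 + 1))
  = 0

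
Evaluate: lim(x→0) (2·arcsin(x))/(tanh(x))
This is a 0/0 indeterminate form.

Apply L'Hôpital's rule: differentiate numerator and denominator separately.
  f(x) = 2·asin(x)   ⇒   f'(x) = 2/sqrt(1 - x^2)
  g(x) = tanh(x)   ⇒   g'(x) = 1 - tanh(x)^2
  lim(x→0) f'(x)/g'(x) = lim(x→0) (2/sqrt(1 - x^2))/(1 - tanh(x)^2)
  = 2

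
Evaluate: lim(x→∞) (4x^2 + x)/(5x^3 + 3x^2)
This is an ∞/∞ indeterminate form.

Apply L'Hôpital's rule: differentiate numerator and denominator separately.
  f(x) = 4·x^2 + x   ⇒   f'(x) = 8·x + 1
  g(x) = 5·x^3 + 3·x^2   ⇒   g'(x) = 15·x^2 + 6·x
  lim(x→∞) f'(x)/g'(x) = lim(x→∞) (8·x + 1)/(15·x^2 + 6·x)
  = 0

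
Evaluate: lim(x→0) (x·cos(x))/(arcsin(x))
This is a 0/0 indeterminate form.

Apply L'Hôpital's rule: differentiate numerator and denominator separately.
  f(x) = x·cos(x)   ⇒   f'(x) = -x·sin(x) + cos(x)
  g(x) = asin(x)   ⇒   g'(x) = 1/sqrt(1 - x^2)
  lim(x→0) f'(x)/g'(x) = lim(x→0) (-x·sin(x) + cos(x))/(1/sqrt(1 - x^2))
  = 1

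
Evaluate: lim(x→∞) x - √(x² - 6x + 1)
This is an ∞-∞ indeterminate form.

Combine fractions or rationalize to convert ∞-∞ to 0/0 form:
  lim(x→∞) x - √(x² - 6x + 1) = 3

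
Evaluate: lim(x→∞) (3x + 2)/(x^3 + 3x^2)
This is an ∞/∞ indeterminate form.

Apply L'Hôpital's rule: differentiate numerator and denominator separately.
  f(x) = 3·x + 2   ⇒   f'(x) = 3
  g(x) = x^3 + 3·x^2   ⇒   g'(x) = 3·x^2 + 6·x
  lim(x→∞) f'(x)/g'(x) = lim(x→∞) (3)/(3·x^2 + 6·x)
  = 0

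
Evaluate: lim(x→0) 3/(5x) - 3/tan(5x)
This is an ∞-∞ indeterminate form.

Combine fractions or rationalize to convert ∞-∞ to 0/0 form:
  lim(x→0) 3/(5x) - 3/tan(5x) = 0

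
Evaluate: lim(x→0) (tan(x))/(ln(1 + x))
This is a 0/0 indeterminate form.

Apply L'Hôpital's rule: differentiate numerator and denominator separately.
  f(x) = tan(x)   ⇒   f'(x) = tan(x)^2 + 1
  g(x) = ln(x + 1)   ⇒   g'(x) = 1/(x + 1)
  lim(x→0) f'(x)/g'(x) = lim(x→0) (tan(x)^2 + 1)/(1/(x + 1))
  = 1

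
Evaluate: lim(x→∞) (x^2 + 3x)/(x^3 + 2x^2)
This is an ∞/∞ indeterminate form.

Apply L'Hôpital's rule: differentiate numerator and denominator separately.
  f(x) = x^2 + 3·x   ⇒   f'(x) = 2·x + 3
  g(x) = x^3 + 2·x^2   ⇒   g'(x) = 3·x^2 + 4·x
  lim(x→∞) f'(x)/g'(x) = lim(x→∞) (2·x + 3)/(3·x^2 + 4·x)
  = 0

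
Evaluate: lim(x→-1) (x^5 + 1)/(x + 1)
This is a standard limit.

Factor or rationalize the expression:
  lim(x→-1) (x^5 + 1)/(x + 1) = 5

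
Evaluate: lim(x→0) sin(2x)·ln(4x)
This is a 0·∞ indeterminate form.

Rewrite 0·∞ as a quotient (0/0 or ∞/∞ form), then apply L'Hôpital's rule:
  lim(x→0) sin(2x)·ln(4x) = 0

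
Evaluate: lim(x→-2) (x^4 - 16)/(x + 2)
This is a standard limit.

Factor or rationalize the expression:
  lim(x→-2) (x^4 - 16)/(x + 2) = -32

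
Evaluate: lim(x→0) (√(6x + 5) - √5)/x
This is a standard limit.

Factor or rationalize the expression:
  lim(x→0) (√(6x + 5) - √5)/x = 3·sqrt(5)/5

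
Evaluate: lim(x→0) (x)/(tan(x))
This is a 0/0 indeterminate form.

Apply L'Hôpital's rule: differentiate numerator and denominator separately.
  f(x) = x   ⇒   f'(x) = 1
  g(x) = tan(x)   ⇒   g'(x) = tan(x)^2 + 1
  lim(x→0) f'(x)/g'(x) = lim(x→0) (1)/(tan(x)^2 + 1)
  = 1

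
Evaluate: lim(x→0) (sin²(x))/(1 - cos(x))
This is a 0/0 indeterminate form.

Apply L'Hôpital's rule: differentiate numerator and denominator separately.
  f(x) = sin(x)^2   ⇒   f'(x) = 2·sin(x)·cos(x)
  g(x) = 1 - cos(x)   ⇒   g'(x) = sin(x)
  lim(x→0) f'(x)/g'(x) = lim(x→0) (2·sin(x)·cos(x))/(sin(x))
  = 2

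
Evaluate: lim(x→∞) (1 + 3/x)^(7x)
This is an exponential indeterminate form.

For exponential indeterminate forms, take the natural log:
  Let L = lim(x→∞) (1 + 3/x)^(7x)
  Then ln(L) = lim(x→∞) [exponent × ln(base)]
  Evaluate using L'Hôpital or standard limits, then exponentiate.
  L = e^(21)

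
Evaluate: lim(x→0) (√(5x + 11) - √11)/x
This is a standard limit.

Factor or rationalize the expression:
  lim(x→0) (√(5x + 11) - √11)/x = 5·sqrt(11)/22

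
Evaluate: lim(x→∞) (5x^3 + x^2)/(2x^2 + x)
This is an ∞/∞ indeterminate form.

Apply L'Hôpital's rule: differentiate numerator and denominator separately.
  f(x) = 5·x^3 + x^2   ⇒   f'(x) = 15·x^2 + 2·x
  g(x) = 2·x^2 + x   ⇒   g'(x) = 4·x + 1
  lim(x→∞) f'(x)/g'(x) = lim(x→∞) (15·x^2 + 2·x)/(4·x + 1)
  = ∞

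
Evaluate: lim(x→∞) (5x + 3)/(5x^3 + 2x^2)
This is an ∞/∞ indeterminate form.

Apply L'Hôpital's rule: differentiate numerator and denominator separately.
  f(x) = 5·x + 3   ⇒   f'(x) = 5
  g(x) = 5·x^3 + 2·x^2   ⇒   g'(x) = 15·x^2 + 4·x
  lim(x→∞) f'(x)/g'(x) = lim(x→∞) (5)/(15·x^2 + 4·x)
  = 0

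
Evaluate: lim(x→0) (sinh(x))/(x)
This is a 0/0 indeterminate form.

Apply L'Hôpital's rule: differentiate numerator and denominator separately.
  f(x) = sinh(x)   ⇒   f'(x) = cosh(x)
  g(x) = x   ⇒   g'(x) = 1
  lim(x→0) f'(x)/g'(x) = lim(x→0) (cosh(x))/(1)
  = 1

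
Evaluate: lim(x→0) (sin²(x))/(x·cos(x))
This is a 0/0 indeterminate form.

Apply L'Hôpital's rule: differentiate numerator and denominator separately.
  f(x) = sin(x)^2   ⇒   f'(x) = 2·sin(x)·cos(x)
  g(x) = x·cos(x)   ⇒   g'(x) = -x·sin(x) + cos(x)
  lim(x→0) f'(x)/g'(x) = lim(x→0) (2·sin(x)·cos(x))/(-x·sin(x) + cos(x))
  = 0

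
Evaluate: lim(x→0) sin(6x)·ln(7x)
This is a 0·∞ indeterminate form.

Rewrite 0·∞ as a quotient (0/0 or ∞/∞ form), then apply L'Hôpital's rule:
  lim(x→0) sin(6x)·ln(7x) = 0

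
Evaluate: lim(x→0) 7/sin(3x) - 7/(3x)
This is an ∞-∞ indeterminate form.

Combine fractions or rationalize to convert ∞-∞ to 0/0 form:
  lim(x→0) 7/sin(3x) - 7/(3x) = 0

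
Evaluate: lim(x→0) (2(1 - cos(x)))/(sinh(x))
This is a 0/0 indeterminate form.

Apply L'Hôpital's rule: differentiate numerator and denominator separately.
  f(x) = 2 - 2·cos(x)   ⇒   f'(x) = 2·sin(x)
  g(x) = sinh(x)   ⇒   g'(x) = cosh(x)
  lim(x→0) f'(x)/g'(x) = lim(x→0) (2·sin(x))/(cosh(x))
  = 0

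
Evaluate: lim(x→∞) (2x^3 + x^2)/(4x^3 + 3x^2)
This is an ∞/∞ indeterminate form.

Apply L'Hôpital's rule: differentiate numerator and denominator separately.
  f(x) = 2·x^3 + x^2   ⇒   f'(x) = 6·x^2 + 2·x
  g(x) = 4·x^3 + 3·x^2   ⇒   g'(x) = 12·x^2 + 6·x
  lim(x→∞) f'(x)/g'(x) = lim(x→∞) (6·x^2 + 2·x)/(12·x^2 + 6·x)
  = 1/2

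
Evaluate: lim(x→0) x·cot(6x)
This is a 0·∞ indeterminate form.

Rewrite 0·∞ as a quotient (0/0 or ∞/∞ form), then apply L'Hôpital's rule:
  lim(x→0) x·cot(6x) = 1/6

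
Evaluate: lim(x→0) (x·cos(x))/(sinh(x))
This is a 0/0 indeterminate form.

Apply L'Hôpital's rule: differentiate numerator and denominator separately.
  f(x) = x·cos(x)   ⇒   f'(x) = -x·sin(x) + cos(x)
  g(x) = sinh(x)   ⇒   g'(x) = cosh(x)
  lim(x→0) f'(x)/g'(x) = lim(x→0) (-x·sin(x) + cos(x))/(cosh(x))
  = 1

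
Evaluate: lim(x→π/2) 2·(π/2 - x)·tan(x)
This is a 0·∞ indeterminate form.

Rewrite 0·∞ as a quotient (0/0 or ∞/∞ form), then apply L'Hôpital's rule:
  lim(x→π/2) 2·(π/2 - x)·tan(x) = 2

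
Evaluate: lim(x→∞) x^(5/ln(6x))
This is an exponential indeterminate form.

For exponential indeterminate forms, take the natural log:
  Let L = lim(x→∞) x^(5/ln(6x))
  Then ln(L) = lim(x→∞) [exponent × ln(base)]
  Evaluate using L'Hôpital or standard limits, then exponentiate.
  L = e^(5)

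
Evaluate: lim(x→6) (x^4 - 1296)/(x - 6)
This is a standard limit.

Factor or rationalize the expression:
  lim(x→6) (x^4 - 1296)/(x - 6) = 864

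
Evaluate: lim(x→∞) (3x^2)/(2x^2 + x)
This is an ∞/∞ indeterminate form.

Apply L'Hôpital's rule: differentiate numerator and denominator separately.
  f(x) = 3·x^2   ⇒   f'(x) = 6·x
  g(x) = 2·x^2 + x   ⇒   g'(x) = 4·x + 1
  lim(x→∞) f'(x)/g'(x) = lim(x→∞) (6·x)/(4·x + 1)
  = 3/2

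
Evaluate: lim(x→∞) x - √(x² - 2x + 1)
This is an ∞-∞ indeterminate form.

Combine fractions or rationalize to convert ∞-∞ to 0/0 form:
  lim(x→∞) x - √(x² - 2x + 1) = 1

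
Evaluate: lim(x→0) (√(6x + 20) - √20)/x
This is a standard limit.

Factor or rationalize the expression:
  lim(x→0) (√(6x + 20) - √20)/x = 3·sqrt(5)/10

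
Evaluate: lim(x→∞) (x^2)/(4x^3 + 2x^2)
This is an ∞/∞ indeterminate form.

Apply L'Hôpital's rule: differentiate numerator and denominator separately.
  f(x) = x^2   ⇒   f'(x) = 2·x
  g(x) = 4·x^3 + 2·x^2   ⇒   g'(x) = 12·x^2 + 4·x
  lim(x→∞) f'(x)/g'(x) = lim(x→∞) (2·x)/(12·x^2 + 4·x)
  = 0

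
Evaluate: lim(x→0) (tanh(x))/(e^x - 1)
This is a 0/0 indeterminate form.

Apply L'Hôpital's rule: differentiate numerator and denominator separately.
  f(x) = tanh(x)   ⇒   f'(x) = 1 - tanh(x)^2
  g(x) = e^(x) - 1   ⇒   g'(x) = e^(x)
  lim(x→0) f'(x)/g'(x) = lim(x→0) (1 - tanh(x)^2)/(e^(x))
  = 1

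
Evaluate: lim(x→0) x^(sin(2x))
This is an exponential indeterminate form.

For exponential indeterminate forms, take the natural log:
  Let L = lim(x→0) x^(sin(2x))
  Then ln(L) = lim(x→0) [exponent × ln(base)]
  Evaluate using L'Hôpital or standard limits, then exponentiate.
  L = 1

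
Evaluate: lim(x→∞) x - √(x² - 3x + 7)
This is an ∞-∞ indeterminate form.

Combine fractions or rationalize to convert ∞-∞ to 0/0 form:
  lim(x→∞) x - √(x² - 3x + 7) = 3/2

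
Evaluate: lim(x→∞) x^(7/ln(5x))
This is an exponential indeterminate form.

For exponential indeterminate forms, take the natural log:
  Let L = lim(x→∞) x^(7/ln(5x))
  Then ln(L) = lim(x→∞) [exponent × ln(base)]
  Evaluate using L'Hôpital or standard limits, then exponentiate.
  L = e^(7)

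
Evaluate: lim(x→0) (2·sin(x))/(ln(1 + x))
This is a 0/0 indeterminate form.

Apply L'Hôpital's rule: differentiate numerator and denominator separately.
  f(x) = 2·sin(x)   ⇒   f'(x) = 2·cos(x)
  g(x) = ln(x + 1)   ⇒   g'(x) = 1/(x + 1)
  lim(x→0) f'(x)/g'(x) = lim(x→0) (2·cos(x))/(1/(x + 1))
  = 2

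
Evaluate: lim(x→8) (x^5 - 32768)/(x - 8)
This is a standard limit.

Factor or rationalize the expression:
  lim(x→8) (x^5 - 32768)/(x - 8) = 20480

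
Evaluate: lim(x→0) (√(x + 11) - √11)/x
This is a standard limit.

Factor or rationalize the expression:
  lim(x→0) (√(x + 11) - √11)/x = sqrt(11)/22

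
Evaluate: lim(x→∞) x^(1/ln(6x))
This is an exponential indeterminate form.

For exponential indeterminate forms, take the natural log:
  Let L = lim(x→∞) x^(1/ln(6x))
  Then ln(L) = lim(x→∞) [exponent × ln(base)]
  Evaluate using L'Hôpital or standard limits, then exponentiate.
  L = e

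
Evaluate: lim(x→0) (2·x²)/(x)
This is a 0/0 indeterminate form.

Apply L'Hôpital's rule: differentiate numerator and denominator separately.
  f(x) = 2·x^2   ⇒   f'(x) = 4·x
  g(x) = x   ⇒   g'(x) = 1
  lim(x→0) f'(x)/g'(x) = lim(x→0) (4·x)/(1)
  = 0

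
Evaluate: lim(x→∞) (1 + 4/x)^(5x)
This is an exponential indeterminate form.

For exponential indeterminate forms, take the natural log:
  Let L = lim(x→∞) (1 + 4/x)^(5x)
  Then ln(L) = lim(x→∞) [exponent × ln(base)]
  Evaluate using L'Hôpital or standard limits, then exponentiate.
  L = e^(20)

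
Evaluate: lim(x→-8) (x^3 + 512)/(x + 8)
This is a standard limit.

Factor or rationalize the expression:
  lim(x→-8) (x^3 + 512)/(x + 8) = 192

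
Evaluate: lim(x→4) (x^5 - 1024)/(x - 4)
This is a standard limit.

Factor or rationalize the expression:
  lim(x→4) (x^5 - 1024)/(x - 4) = 1280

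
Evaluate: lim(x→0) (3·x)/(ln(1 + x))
This is a 0/0 indeterminate form.

Apply L'Hôpital's rule: differentiate numerator and denominator separately.
  f(x) = 3·x   ⇒   f'(x) = 3
  g(x) = ln(x + 1)   ⇒   g'(x) = 1/(x + 1)
  lim(x→0) f'(x)/g'(x) = lim(x→0) (3)/(1/(x + 1))
  = 3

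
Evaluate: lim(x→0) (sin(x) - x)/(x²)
This is a 0/0 indeterminate form.

Apply L'Hôpital's rule: differentiate numerator and denominator separately.
  f(x) = -x + sin(x)   ⇒   f'(x) = cos(x) - 1
  g(x) = x^2   ⇒   g'(x) = 2·x
  lim(x→0) f'(x)/g'(x) = lim(x→0) (cos(x) - 1)/(2·x)
  = 0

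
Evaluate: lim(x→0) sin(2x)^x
This is an exponential indeterminate form.

For exponential indeterminate forms, take the natural log:
  Let L = lim(x→0) sin(2x)^x
  Then ln(L) = lim(x→0) [exponent × ln(base)]
  Evaluate using L'Hôpital or standard limits, then exponentiate.
  L = 1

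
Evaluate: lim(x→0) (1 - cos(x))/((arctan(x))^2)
This is a 0/0 indeterminate form.

Apply L'Hôpital's rule: differentiate numerator and denominator separately.
  f(x) = 1 - cos(x)   ⇒   f'(x) = sin(x)
  g(x) = atan(x)^2   ⇒   g'(x) = 2·atan(x)/(x^2 + 1)
  lim(x→0) f'(x)/g'(x) = lim(x→0) (sin(x))/(2·atan(x)/(x^2 + 1))
  = 1/2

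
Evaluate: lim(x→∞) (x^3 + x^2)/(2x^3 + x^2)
This is an ∞/∞ indeterminate form.

Apply L'Hôpital's rule: differentiate numerator and denominator separately.
  f(x) = x^3 + x^2   ⇒   f'(x) = 3·x^2 + 2·x
  g(x) = 2·x^3 + x^2   ⇒   g'(x) = 6·x^2 + 2·x
  lim(x→∞) f'(x)/g'(x) = lim(x→∞) (3·x^2 + 2·x)/(6·x^2 + 2·x)
  = 1/2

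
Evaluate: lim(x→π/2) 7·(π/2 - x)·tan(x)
This is a 0·∞ indeterminate form.

Rewrite 0·∞ as a quotient (0/0 or ∞/∞ form), then apply L'Hôpital's rule:
  lim(x→π/2) 7·(π/2 - x)·tan(x) = 7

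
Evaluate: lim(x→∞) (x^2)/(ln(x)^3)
This is an ∞/∞ indeterminate form.

Apply L'Hôpital's rule: differentiate numerator and denominator separately.
  f(x) = x^2   ⇒   f'(x) = 2·x
  g(x) = ln(x)^3   ⇒   g'(x) = 3·ln(x)^2/x
  lim(x→∞) f'(x)/g'(x) = lim(x→∞) (2·x)/(3·ln(x)^2/x)
  = ∞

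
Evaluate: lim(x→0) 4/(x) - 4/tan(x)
This is an ∞-∞ indeterminate form.

Combine fractions or rationalize to convert ∞-∞ to 0/0 form:
  lim(x→0) 4/(x) - 4/tan(x) = 0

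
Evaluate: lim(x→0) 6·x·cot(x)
This is a 0·∞ indeterminate form.

Rewrite 0·∞ as a quotient (0/0 or ∞/∞ form), then apply L'Hôpital's rule:
  lim(x→0) 6·x·cot(x) = 6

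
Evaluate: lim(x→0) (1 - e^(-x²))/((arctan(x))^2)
This is a 0/0 indeterminate form.

Apply L'Hôpital's rule: differentiate numerator and denominator separately.
  f(x) = 1 - e^(-x^2)   ⇒   f'(x) = 2·x·e^(-x^2)
  g(x) = atan(x)^2   ⇒   g'(x) = 2·atan(x)/(x^2 + 1)
  lim(x→0) f'(x)/g'(x) = lim(x→0) (2·x·e^(-x^2))/(2·atan(x)/(x^2 + 1))
  = 1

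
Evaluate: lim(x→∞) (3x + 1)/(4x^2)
This is an ∞/∞ indeterminate form.

Apply L'Hôpital's rule: differentiate numerator and denominator separately.
  f(x) = 3·x + 1   ⇒   f'(x) = 3
  g(x) = 4·x^2   ⇒   g'(x) = 8·x
  lim(x→∞) f'(x)/g'(x) = lim(x→∞) (3)/(8·x)
  = 0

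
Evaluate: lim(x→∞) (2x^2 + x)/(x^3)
This is an ∞/∞ indeterminate form.

Apply L'Hôpital's rule: differentiate numerator and denominator separately.
  f(x) = 2·x^2 + x   ⇒   f'(x) = 4·x + 1
  g(x) = x^3   ⇒   g'(x) = 3·x^2
  lim(x→∞) f'(x)/g'(x) = lim(x→∞) (4·x + 1)/(3·x^2)
  = 0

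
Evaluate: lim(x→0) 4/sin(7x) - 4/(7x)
This is an ∞-∞ indeterminate form.

Combine fractions or rationalize to convert ∞-∞ to 0/0 form:
  lim(x→0) 4/sin(7x) - 4/(7x) = 0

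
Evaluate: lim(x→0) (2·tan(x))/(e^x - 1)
This is a 0/0 indeterminate form.

Apply L'Hôpital's rule: differentiate numerator and denominator separately.
  f(x) = 2·tan(x)   ⇒   f'(x) = 2·tan(x)^2 + 2
  g(x) = e^(x) - 1   ⇒   g'(x) = e^(x)
  lim(x→0) f'(x)/g'(x) = lim(x→0) (2·tan(x)^2 + 2)/(e^(x))
  = 2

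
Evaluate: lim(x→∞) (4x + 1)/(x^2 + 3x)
This is an ∞/∞ indeterminate form.

Apply L'Hôpital's rule: differentiate numerator and denominator separately.
  f(x) = 4·x + 1   ⇒   f'(x) = 4
  g(x) = x^2 + 3·x   ⇒   g'(x) = 2·x + 3
  lim(x→∞) f'(x)/g'(x) = lim(x→∞) (4)/(2·x + 3)
  = 0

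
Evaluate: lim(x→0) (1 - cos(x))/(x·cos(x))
This is a 0/0 indeterminate form.

Apply L'Hôpital's rule: differentiate numerator and denominator separately.
  f(x) = 1 - cos(x)   ⇒   f'(x) = sin(x)
  g(x) = x·cos(x)   ⇒   g'(x) = -x·sin(x) + cos(x)
  lim(x→0) f'(x)/g'(x) = lim(x→0) (sin(x))/(-x·sin(x) + cos(x))
  = 0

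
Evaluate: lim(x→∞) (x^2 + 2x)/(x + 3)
This is an ∞/∞ indeterminate form.

Apply L'Hôpital's rule: differentiate numerator and denominator separately.
  f(x) = x^2 + 2·x   ⇒   f'(x) = 2·x + 2
  g(x) = x + 3   ⇒   g'(x) = 1
  lim(x→∞) f'(x)/g'(x) = lim(x→∞) (2·x + 2)/(1)
  = ∞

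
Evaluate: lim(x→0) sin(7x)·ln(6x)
This is a 0·∞ indeterminate form.

Rewrite 0·∞ as a quotient (0/0 or ∞/∞ form), then apply L'Hôpital's rule:
  lim(x→0) sin(7x)·ln(6x) = 0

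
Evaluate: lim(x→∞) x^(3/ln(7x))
This is an exponential indeterminate form.

For exponential indeterminate forms, take the natural log:
  Let L = lim(x→∞) x^(3/ln(7x))
  Then ln(L) = lim(x→∞) [exponent × ln(base)]
  Evaluate using L'Hôpital or standard limits, then exponentiate.
  L = e^(3)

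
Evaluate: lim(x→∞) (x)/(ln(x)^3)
This is an ∞/∞ indeterminate form.

Apply L'Hôpital's rule: differentiate numerator and denominator separately.
  f(x) = x   ⇒   f'(x) = 1
  g(x) = ln(x)^3   ⇒   g'(x) = 3·ln(x)^2/x
  lim(x→∞) f'(x)/g'(x) = lim(x→∞) (1)/(3·ln(x)^2/x)
  = ∞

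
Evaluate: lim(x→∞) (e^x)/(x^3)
This is an ∞/∞ indeterminate form.

Apply L'Hôpital's rule: differentiate numerator and denominator separately.
  f(x) = e^(x)   ⇒   f'(x) = e^(x)
  g(x) = x^3   ⇒   g'(x) = 3·x^2
  lim(x→∞) f'(x)/g'(x) = lim(x→∞) (e^(x))/(3·x^2)
  = ∞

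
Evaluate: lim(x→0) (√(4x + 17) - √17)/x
This is a standard limit.

Factor or rationalize the expression:
  lim(x→0) (√(4x + 17) - √17)/x = 2·sqrt(17)/17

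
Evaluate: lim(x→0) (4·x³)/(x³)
This is a 0/0 indeterminate form.

Apply L'Hôpital's rule: differentiate numerator and denominator separately.
  f(x) = 4·x^3   ⇒   f'(x) = 12·x^2
  g(x) = x^3   ⇒   g'(x) = 3·x^2
  lim(x→0) f'(x)/g'(x) = lim(x→0) (12·x^2)/(3·x^2)
  = 4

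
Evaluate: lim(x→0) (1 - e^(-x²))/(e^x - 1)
This is a 0/0 indeterminate form.

Apply L'Hôpital's rule: differentiate numerator and denominator separately.
  f(x) = 1 - e^(-x^2)   ⇒   f'(x) = 2·x·e^(-x^2)
  g(x) = e^(x) - 1   ⇒   g'(x) = e^(x)
  lim(x→0) f'(x)/g'(x) = lim(x→0) (2·x·e^(-x^2))/(e^(x))
  = 0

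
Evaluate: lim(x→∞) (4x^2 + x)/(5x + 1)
This is an ∞/∞ indeterminate form.

Apply L'Hôpital's rule: differentiate numerator and denominator separately.
  f(x) = 4·x^2 + x   ⇒   f'(x) = 8·x + 1
  g(x) = 5·x + 1   ⇒   g'(x) = 5
  lim(x→∞) f'(x)/g'(x) = lim(x→∞) (8·x + 1)/(5)
  = ∞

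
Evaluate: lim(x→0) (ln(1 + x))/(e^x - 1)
This is a 0/0 indeterminate form.

Apply L'Hôpital's rule: differentiate numerator and denominator separately.
  f(x) = ln(x + 1)   ⇒   f'(x) = 1/(x + 1)
  g(x) = e^(x) - 1   ⇒   g'(x) = e^(x)
  lim(x→0) f'(x)/g'(x) = lim(x→0) (1/(x + 1))/(e^(x))
  = 1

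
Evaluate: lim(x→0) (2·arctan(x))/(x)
This is a 0/0 indeterminate form.

Apply L'Hôpital's rule: differentiate numerator and denominator separately.
  f(x) = 2·atan(x)   ⇒   f'(x) = 2/(x^2 + 1)
  g(x) = x   ⇒   g'(x) = 1
  lim(x→0) f'(x)/g'(x) = lim(x→0) (2/(x^2 + 1))/(1)
  = 2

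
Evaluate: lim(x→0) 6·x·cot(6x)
This is a 0·∞ indeterminate form.

Rewrite 0·∞ as a quotient (0/0 or ∞/∞ form), then apply L'Hôpital's rule:
  lim(x→0) 6·x·cot(6x) = 1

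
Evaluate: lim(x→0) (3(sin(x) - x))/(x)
This is a 0/0 indeterminate form.

Apply L'Hôpital's rule: differentiate numerator and denominator separately.
  f(x) = -3·x + 3·sin(x)   ⇒   f'(x) = 3·cos(x) - 3
  g(x) = x   ⇒   g'(x) = 1
  lim(x→0) f'(x)/g'(x) = lim(x→0) (3·cos(x) - 3)/(1)
  = 0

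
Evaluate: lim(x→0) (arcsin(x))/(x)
This is a 0/0 indeterminate form.

Apply L'Hôpital's rule: differentiate numerator and denominator separately.
  f(x) = asin(x)   ⇒   f'(x) = 1/sqrt(1 - x^2)
  g(x) = x   ⇒   g'(x) = 1
  lim(x→0) f'(x)/g'(x) = lim(x→0) (1/sqrt(1 - x^2))/(1)
  = 1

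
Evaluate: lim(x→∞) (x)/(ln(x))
This is an ∞/∞ indeterminate form.

Apply L'Hôpital's rule: differentiate numerator and denominator separately.
  f(x) = x   ⇒   f'(x) = 1
  g(x) = ln(x)   ⇒   g'(x) = 1/x
  lim(x→∞) f'(x)/g'(x) = lim(x→∞) (1)/(1/x)
  = ∞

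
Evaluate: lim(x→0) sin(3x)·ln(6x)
This is a 0·∞ indeterminate form.

Rewrite 0·∞ as a quotient (0/0 or ∞/∞ form), then apply L'Hôpital's rule:
  lim(x→0) sin(3x)·ln(6x) = 0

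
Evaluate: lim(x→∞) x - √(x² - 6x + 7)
This is an ∞-∞ indeterminate form.

Combine fractions or rationalize to convert ∞-∞ to 0/0 form:
  lim(x→∞) x - √(x² - 6x + 7) = 3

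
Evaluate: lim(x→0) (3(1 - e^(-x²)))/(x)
This is a 0/0 indeterminate form.

Apply L'Hôpital's rule: differentiate numerator and denominator separately.
  f(x) = 3 - 3·e^(-x^2)   ⇒   f'(x) = 6·x·e^(-x^2)
  g(x) = x   ⇒   g'(x) = 1
  lim(x→0) f'(x)/g'(x) = lim(x→0) (6·x·e^(-x^2))/(1)
  = 0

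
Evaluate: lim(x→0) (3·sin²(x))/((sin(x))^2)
This is a 0/0 indeterminate form.

Apply L'Hôpital's rule: differentiate numerator and denominator separately.
  f(x) = 3·sin(x)^2   ⇒   f'(x) = 6·sin(x)·cos(x)
  g(x) = sin(x)^2   ⇒   g'(x) = 2·sin(x)·cos(x)
  lim(x→0) f'(x)/g'(x) = lim(x→0) (6·sin(x)·cos(x))/(2·sin(x)·cos(x))
  = 3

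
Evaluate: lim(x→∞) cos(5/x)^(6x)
This is an exponential indeterminate form.

For exponential indeterminate forms, take the natural log:
  Let L = lim(x→∞) cos(5/x)^(6x)
  Then ln(L) = lim(x→∞) [exponent × ln(base)]
  Evaluate using L'Hôpital or standard limits, then exponentiate.
  L = 1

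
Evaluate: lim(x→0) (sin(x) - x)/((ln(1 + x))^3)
This is a 0/0 indeterminate form.

Apply L'Hôpital's rule: differentiate numerator and denominator separately.
  f(x) = -x + sin(x)   ⇒   f'(x) = cos(x) - 1
  g(x) = ln(x + 1)^3   ⇒   g'(x) = 3·ln(x + 1)^2/(x + 1)
  lim(x→0) f'(x)/g'(x) = lim(x→0) (cos(x) - 1)/(3·ln(x + 1)^2/(x + 1))
  = -1/6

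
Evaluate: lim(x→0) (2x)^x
This is an exponential indeterminate form.

For exponential indeterminate forms, take the natural log:
  Let L = lim(x→0) (2x)^x
  Then ln(L) = lim(x→0) [exponent × ln(base)]
  Evaluate using L'Hôpital or standard limits, then exponentiate.
  L = 1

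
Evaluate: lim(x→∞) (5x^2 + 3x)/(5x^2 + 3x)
This is an ∞/∞ indeterminate form.

Apply L'Hôpital's rule: differentiate numerator and denominator separately.
  f(x) = 5·x^2 + 3·x   ⇒   f'(x) = 10·x + 3
  g(x) = 5·x^2 + 3·x   ⇒   g'(x) = 10·x + 3
  lim(x→∞) f'(x)/g'(x) = lim(x→∞) (10·x + 3)/(10·x + 3)
  = 1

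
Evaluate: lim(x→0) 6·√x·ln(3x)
This is a 0·∞ indeterminate form.

Rewrite 0·∞ as a quotient (0/0 or ∞/∞ form), then apply L'Hôpital's rule:
  lim(x→0) 6·√x·ln(3x) = 0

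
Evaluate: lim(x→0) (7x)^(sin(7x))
This is an exponential indeterminate form.

For exponential indeterminate forms, take the natural log:
  Let L = lim(x→0) (7x)^(sin(7x))
  Then ln(L) = lim(x→0) [exponent × ln(base)]
  Evaluate using L'Hôpital or standard limits, then exponentiate.
  L = 1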